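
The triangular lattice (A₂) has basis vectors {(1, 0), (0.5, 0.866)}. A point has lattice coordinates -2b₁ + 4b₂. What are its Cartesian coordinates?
(0, 3.464)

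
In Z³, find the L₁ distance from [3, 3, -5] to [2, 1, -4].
4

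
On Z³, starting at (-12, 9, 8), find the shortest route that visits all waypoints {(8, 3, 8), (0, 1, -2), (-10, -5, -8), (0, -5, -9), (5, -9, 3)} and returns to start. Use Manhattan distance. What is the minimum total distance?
122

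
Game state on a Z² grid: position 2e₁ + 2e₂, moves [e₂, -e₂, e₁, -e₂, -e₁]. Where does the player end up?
(2, 1)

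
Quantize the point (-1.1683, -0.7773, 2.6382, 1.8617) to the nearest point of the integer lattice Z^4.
(-1, -1, 3, 2)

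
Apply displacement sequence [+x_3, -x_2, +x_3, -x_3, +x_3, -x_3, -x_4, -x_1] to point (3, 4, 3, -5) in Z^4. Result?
(2, 3, 4, -6)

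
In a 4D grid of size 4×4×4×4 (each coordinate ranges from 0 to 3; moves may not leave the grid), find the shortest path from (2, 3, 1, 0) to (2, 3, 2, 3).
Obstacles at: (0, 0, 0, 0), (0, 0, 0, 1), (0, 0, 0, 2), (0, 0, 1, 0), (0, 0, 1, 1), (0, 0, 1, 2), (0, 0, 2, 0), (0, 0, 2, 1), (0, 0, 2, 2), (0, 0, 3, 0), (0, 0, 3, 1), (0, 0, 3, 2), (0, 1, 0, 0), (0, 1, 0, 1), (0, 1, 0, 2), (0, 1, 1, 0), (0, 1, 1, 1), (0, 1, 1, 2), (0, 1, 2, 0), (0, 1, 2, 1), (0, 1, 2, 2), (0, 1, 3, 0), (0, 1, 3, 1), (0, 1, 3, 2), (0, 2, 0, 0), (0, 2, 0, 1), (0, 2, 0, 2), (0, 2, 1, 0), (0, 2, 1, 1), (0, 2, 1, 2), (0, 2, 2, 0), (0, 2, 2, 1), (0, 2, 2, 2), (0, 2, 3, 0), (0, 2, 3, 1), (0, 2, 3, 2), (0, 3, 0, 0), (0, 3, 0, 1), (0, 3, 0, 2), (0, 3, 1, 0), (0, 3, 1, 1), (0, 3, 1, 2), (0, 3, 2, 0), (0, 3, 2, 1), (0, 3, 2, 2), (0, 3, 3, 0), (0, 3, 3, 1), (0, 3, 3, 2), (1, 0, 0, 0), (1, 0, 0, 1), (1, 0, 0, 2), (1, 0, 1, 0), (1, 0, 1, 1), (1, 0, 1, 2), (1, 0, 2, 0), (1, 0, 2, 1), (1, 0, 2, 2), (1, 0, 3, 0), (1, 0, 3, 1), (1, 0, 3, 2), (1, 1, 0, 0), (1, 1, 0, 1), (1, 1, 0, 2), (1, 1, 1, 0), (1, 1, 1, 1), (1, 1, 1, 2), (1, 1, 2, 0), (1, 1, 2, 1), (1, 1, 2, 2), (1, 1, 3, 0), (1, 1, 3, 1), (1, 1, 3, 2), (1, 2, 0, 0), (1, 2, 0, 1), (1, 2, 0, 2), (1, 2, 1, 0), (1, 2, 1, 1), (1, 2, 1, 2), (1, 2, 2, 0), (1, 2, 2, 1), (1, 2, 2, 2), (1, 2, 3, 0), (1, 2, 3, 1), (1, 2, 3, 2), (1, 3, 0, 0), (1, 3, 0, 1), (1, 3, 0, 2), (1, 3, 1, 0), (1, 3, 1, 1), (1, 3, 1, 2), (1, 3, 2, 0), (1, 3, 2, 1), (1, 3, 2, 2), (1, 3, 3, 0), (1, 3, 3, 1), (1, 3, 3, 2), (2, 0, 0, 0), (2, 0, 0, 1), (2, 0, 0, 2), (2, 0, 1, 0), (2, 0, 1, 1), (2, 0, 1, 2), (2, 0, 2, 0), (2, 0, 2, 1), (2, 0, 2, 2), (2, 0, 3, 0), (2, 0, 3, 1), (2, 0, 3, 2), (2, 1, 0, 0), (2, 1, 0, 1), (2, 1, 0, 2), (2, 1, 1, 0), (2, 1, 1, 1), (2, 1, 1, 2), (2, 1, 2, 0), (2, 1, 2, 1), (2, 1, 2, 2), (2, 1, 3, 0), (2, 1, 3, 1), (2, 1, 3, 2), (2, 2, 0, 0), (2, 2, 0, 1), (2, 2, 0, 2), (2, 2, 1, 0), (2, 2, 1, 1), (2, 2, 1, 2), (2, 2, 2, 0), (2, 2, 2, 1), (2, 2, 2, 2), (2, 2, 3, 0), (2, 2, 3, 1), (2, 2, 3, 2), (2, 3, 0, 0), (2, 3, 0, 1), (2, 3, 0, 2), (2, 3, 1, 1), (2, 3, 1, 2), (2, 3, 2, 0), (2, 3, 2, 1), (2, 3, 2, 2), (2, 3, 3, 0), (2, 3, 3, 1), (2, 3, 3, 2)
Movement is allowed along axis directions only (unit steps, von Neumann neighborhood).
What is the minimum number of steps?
6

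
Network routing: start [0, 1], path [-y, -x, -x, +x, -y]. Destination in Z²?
(-1, -1)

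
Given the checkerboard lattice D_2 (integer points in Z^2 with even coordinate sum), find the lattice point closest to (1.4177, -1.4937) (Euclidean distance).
(1, -1)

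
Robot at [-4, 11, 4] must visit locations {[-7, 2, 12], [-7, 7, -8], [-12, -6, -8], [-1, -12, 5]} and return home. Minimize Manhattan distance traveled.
114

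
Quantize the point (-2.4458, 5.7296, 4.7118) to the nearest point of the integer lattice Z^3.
(-2, 6, 5)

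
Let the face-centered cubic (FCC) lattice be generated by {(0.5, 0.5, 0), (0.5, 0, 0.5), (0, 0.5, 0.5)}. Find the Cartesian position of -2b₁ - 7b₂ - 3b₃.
(-4.5, -2.5, -5)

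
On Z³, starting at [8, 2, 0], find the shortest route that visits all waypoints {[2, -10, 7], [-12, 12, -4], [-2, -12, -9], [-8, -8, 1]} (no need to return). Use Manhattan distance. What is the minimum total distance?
96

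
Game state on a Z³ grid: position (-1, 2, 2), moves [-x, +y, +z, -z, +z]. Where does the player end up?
(-2, 3, 3)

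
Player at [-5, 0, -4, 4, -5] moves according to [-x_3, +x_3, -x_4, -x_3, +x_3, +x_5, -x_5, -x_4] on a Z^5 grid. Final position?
(-5, 0, -4, 2, -5)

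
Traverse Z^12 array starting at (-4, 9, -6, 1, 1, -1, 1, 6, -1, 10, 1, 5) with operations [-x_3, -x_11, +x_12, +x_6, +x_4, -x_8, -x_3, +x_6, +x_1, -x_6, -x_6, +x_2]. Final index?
(-3, 10, -8, 2, 1, -1, 1, 5, -1, 10, 0, 6)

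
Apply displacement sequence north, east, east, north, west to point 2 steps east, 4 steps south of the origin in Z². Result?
(3, -2)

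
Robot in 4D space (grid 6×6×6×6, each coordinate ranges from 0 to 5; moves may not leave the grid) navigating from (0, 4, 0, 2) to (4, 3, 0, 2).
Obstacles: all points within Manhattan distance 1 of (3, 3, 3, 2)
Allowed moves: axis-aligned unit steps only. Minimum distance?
5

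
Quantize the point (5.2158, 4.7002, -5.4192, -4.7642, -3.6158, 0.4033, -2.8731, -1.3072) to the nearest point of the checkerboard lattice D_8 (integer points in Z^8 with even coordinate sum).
(5, 5, -5, -5, -4, 0, -3, -1)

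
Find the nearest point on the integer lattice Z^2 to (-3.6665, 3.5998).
(-4, 4)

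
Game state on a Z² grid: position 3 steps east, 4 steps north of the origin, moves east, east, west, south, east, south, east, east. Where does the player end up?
(7, 2)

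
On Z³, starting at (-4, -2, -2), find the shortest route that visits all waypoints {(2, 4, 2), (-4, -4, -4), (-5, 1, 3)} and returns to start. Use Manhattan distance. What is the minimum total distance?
44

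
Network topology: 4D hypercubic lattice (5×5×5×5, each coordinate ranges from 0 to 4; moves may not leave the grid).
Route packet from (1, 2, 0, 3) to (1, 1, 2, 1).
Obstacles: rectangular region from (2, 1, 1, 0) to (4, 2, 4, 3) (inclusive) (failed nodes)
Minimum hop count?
5
(one shortest path: (1, 2, 0, 3) → (1, 1, 0, 3) → (1, 1, 1, 3) → (1, 1, 2, 3) → (1, 1, 2, 2) → (1, 1, 2, 1))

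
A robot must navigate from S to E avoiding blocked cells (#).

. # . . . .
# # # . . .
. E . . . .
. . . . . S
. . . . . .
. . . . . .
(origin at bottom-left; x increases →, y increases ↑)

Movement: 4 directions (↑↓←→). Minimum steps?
5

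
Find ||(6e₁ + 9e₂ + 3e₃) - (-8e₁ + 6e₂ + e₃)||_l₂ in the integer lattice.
14.4568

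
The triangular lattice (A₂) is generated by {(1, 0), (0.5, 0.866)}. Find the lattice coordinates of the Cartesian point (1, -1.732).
2b₁ - 2b₂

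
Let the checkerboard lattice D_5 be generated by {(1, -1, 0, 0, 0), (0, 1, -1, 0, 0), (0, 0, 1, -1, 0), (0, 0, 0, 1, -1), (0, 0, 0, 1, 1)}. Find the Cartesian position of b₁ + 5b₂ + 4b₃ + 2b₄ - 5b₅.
(1, 4, -1, -7, -7)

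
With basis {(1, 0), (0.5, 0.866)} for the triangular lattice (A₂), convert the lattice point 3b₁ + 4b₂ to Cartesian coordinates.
(5, 3.464)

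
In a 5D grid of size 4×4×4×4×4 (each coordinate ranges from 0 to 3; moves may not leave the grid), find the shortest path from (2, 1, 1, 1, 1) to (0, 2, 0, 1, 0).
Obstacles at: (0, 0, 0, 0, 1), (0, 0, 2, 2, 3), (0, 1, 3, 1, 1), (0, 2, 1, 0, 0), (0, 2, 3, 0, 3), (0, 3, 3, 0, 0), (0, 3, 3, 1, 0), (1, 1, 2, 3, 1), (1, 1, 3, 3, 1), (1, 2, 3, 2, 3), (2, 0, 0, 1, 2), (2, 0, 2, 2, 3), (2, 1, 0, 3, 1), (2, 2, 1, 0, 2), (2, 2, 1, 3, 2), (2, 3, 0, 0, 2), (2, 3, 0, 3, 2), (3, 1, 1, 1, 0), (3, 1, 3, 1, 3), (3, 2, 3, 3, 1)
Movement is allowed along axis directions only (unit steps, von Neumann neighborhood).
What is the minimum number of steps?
5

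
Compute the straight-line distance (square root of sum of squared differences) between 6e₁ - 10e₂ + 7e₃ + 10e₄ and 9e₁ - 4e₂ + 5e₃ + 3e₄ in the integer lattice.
9.89949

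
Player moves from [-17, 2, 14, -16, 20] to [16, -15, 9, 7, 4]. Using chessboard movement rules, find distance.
33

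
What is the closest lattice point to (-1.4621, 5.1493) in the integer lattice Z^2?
(-1, 5)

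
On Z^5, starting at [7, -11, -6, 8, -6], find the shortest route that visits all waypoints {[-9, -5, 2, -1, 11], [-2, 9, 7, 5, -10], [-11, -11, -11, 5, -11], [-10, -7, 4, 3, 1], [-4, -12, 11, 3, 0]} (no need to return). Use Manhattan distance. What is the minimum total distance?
156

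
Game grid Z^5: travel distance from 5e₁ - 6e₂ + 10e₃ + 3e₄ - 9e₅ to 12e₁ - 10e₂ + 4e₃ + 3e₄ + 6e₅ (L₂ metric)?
18.0555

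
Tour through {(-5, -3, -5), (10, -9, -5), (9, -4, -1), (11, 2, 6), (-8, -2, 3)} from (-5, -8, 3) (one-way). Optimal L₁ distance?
67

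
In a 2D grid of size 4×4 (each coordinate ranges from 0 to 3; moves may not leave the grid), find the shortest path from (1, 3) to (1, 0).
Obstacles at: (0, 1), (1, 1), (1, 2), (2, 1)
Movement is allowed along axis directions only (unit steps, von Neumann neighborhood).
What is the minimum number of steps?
7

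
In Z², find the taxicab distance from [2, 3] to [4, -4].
9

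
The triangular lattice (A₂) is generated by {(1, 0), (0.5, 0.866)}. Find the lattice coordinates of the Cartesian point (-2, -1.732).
-b₁ - 2b₂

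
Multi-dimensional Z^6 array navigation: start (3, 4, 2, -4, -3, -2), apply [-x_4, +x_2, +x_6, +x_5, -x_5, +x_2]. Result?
(3, 6, 2, -5, -3, -1)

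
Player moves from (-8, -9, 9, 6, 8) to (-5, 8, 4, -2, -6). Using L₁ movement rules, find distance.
47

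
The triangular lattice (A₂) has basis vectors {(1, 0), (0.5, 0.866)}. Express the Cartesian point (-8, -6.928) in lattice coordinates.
-4b₁ - 8b₂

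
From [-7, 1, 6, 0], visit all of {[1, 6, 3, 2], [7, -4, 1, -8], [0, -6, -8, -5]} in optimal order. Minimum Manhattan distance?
67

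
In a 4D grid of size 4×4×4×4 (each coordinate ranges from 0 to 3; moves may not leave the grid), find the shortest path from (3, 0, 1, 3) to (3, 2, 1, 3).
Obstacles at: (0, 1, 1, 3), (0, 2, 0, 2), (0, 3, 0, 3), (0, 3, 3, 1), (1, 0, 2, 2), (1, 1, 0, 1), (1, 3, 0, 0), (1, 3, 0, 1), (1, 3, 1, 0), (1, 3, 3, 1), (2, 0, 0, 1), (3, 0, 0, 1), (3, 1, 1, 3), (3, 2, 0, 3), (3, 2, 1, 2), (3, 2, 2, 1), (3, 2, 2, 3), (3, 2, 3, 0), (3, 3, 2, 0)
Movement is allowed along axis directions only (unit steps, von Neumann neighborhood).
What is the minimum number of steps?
4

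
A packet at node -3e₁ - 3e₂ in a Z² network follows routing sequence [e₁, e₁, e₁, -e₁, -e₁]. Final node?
(-2, -3)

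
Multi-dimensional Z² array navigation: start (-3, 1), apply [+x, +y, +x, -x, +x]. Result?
(-1, 2)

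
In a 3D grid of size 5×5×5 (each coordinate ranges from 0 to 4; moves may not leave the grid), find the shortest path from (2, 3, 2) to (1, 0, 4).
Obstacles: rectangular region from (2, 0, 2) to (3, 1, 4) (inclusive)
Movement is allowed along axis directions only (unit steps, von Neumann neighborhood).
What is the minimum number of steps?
6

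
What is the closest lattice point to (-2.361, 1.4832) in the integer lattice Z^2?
(-2, 1)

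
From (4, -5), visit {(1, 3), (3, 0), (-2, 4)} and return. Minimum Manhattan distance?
30
(one optimal route: (4, -5) → (1, 3) → (-2, 4) → (3, 0) → (4, -5))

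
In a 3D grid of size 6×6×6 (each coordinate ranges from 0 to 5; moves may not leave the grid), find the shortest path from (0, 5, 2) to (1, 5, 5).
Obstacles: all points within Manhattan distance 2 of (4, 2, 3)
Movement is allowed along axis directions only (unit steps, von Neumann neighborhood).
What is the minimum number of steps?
4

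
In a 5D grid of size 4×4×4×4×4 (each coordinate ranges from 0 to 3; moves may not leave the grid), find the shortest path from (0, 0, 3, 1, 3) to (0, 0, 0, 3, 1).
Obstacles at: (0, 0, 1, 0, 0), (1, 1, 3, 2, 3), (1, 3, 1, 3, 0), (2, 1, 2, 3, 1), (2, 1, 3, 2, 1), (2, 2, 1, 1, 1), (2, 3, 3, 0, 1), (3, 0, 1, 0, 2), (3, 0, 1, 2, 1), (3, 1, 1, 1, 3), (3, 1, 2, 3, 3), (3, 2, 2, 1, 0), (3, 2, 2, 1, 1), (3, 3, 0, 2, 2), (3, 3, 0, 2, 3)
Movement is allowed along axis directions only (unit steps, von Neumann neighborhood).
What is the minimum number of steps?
7
(one shortest path: (0, 0, 3, 1, 3) → (0, 0, 2, 1, 3) → (0, 0, 1, 1, 3) → (0, 0, 0, 1, 3) → (0, 0, 0, 2, 3) → (0, 0, 0, 3, 3) → (0, 0, 0, 3, 2) → (0, 0, 0, 3, 1))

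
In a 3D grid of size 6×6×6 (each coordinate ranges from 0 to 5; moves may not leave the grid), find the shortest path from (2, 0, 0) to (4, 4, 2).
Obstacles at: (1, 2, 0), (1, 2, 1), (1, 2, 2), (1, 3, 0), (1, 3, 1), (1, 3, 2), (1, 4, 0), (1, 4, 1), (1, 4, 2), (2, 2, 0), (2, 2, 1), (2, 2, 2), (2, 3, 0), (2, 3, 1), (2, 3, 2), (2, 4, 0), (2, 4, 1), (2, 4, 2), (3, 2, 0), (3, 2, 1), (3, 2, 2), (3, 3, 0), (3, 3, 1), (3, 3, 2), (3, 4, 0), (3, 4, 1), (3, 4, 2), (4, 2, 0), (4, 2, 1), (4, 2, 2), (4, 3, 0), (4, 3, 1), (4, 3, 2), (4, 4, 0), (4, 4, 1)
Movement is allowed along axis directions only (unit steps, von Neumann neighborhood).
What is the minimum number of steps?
10
(one shortest path: (2, 0, 0) → (3, 0, 0) → (4, 0, 0) → (5, 0, 0) → (5, 1, 0) → (5, 2, 0) → (5, 3, 0) → (5, 4, 0) → (5, 4, 1) → (5, 4, 2) → (4, 4, 2))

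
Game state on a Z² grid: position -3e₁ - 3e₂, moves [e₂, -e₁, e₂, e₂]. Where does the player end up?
(-4, 0)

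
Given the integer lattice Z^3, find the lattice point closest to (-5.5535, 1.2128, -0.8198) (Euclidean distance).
(-6, 1, -1)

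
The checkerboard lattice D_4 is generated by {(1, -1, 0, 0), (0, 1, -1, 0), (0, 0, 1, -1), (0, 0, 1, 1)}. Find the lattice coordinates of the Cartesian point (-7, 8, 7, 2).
-7b₁ + b₂ + 3b₃ + 5b₄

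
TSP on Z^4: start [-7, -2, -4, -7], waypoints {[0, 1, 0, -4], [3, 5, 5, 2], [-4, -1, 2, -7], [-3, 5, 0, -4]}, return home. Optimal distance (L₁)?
74
(one optimal route: (-7, -2, -4, -7) → (0, 1, 0, -4) → (3, 5, 5, 2) → (-3, 5, 0, -4) → (-4, -1, 2, -7) → (-7, -2, -4, -7))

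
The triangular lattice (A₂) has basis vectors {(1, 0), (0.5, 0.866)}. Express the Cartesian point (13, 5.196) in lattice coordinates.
10b₁ + 6b₂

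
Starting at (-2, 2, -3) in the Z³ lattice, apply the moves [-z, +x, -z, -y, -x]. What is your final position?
(-2, 1, -5)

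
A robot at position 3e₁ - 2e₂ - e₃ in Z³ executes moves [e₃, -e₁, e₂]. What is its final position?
(2, -1, 0)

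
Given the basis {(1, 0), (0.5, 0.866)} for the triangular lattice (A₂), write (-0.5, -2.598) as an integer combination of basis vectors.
b₁ - 3b₂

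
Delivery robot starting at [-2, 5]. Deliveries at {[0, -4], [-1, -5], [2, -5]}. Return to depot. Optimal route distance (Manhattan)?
28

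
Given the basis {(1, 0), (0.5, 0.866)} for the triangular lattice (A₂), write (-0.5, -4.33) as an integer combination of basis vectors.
2b₁ - 5b₂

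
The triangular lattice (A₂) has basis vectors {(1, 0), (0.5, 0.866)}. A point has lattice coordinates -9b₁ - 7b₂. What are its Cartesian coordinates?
(-12.5, -6.062)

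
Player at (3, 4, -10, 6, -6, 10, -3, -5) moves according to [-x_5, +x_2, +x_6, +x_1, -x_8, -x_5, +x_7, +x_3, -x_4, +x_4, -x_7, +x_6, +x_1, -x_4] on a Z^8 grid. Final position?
(5, 5, -9, 5, -8, 12, -3, -6)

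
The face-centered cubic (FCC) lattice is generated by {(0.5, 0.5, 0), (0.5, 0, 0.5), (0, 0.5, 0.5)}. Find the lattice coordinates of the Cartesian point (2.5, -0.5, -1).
3b₁ + 2b₂ - 4b₃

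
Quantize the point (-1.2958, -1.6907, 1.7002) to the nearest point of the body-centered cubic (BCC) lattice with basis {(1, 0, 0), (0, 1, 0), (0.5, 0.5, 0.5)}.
(-1.5, -1.5, 1.5)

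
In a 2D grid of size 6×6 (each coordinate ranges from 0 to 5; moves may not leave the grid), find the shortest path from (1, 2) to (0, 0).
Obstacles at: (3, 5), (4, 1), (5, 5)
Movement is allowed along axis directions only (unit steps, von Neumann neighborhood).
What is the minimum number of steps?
3
(one shortest path: (1, 2) → (0, 2) → (0, 1) → (0, 0))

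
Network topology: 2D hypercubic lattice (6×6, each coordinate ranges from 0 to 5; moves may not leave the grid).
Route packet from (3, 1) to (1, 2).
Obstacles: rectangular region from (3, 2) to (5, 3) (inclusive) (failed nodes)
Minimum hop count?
3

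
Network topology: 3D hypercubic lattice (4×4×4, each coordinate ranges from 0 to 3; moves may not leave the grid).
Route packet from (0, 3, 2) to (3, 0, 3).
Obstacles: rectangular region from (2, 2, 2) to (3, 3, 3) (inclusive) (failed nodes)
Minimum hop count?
7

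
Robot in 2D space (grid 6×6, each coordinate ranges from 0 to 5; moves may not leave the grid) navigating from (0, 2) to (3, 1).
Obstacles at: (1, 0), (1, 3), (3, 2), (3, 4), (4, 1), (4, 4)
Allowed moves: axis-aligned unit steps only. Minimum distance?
4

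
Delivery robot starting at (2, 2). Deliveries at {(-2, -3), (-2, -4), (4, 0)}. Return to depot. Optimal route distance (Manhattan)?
24
(one optimal route: (2, 2) → (-2, -3) → (-2, -4) → (4, 0) → (2, 2))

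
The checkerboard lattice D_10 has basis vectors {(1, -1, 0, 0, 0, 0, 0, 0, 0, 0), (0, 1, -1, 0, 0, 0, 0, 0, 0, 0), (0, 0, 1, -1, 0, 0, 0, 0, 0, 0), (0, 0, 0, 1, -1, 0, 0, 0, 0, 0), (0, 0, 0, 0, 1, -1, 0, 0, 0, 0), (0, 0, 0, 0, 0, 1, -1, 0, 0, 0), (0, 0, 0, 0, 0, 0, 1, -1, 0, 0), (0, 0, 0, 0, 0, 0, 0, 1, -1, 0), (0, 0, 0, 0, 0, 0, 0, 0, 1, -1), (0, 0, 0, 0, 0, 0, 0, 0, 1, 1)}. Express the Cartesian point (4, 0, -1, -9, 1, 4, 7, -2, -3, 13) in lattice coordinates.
4b₁ + 4b₂ + 3b₃ - 6b₄ - 5b₅ - b₆ + 6b₇ + 4b₈ - 6b₉ + 7b₁₀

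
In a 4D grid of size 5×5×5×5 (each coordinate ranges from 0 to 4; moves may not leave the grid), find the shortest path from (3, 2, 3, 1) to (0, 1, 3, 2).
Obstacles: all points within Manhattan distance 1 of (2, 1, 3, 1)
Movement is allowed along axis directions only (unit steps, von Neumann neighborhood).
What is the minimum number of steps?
5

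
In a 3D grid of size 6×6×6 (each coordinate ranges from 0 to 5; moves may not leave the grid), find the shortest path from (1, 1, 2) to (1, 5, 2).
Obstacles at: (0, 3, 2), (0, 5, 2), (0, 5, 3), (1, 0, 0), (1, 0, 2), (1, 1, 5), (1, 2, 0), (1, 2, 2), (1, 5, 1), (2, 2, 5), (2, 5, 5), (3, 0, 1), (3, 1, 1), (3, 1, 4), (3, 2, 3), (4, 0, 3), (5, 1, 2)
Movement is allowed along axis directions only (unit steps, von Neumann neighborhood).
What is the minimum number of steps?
6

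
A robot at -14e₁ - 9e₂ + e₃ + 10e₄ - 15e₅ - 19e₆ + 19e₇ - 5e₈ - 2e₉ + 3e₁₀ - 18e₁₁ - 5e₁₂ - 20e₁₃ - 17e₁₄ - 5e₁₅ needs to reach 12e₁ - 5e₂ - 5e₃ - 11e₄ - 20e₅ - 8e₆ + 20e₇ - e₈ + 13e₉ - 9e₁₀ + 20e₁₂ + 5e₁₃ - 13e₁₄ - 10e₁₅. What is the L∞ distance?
26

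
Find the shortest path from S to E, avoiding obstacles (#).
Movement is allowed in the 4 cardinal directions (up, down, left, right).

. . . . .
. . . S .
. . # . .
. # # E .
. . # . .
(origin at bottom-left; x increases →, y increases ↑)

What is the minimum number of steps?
2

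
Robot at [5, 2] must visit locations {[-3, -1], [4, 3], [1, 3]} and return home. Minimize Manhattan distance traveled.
24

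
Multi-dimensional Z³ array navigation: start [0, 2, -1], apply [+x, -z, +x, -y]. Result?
(2, 1, -2)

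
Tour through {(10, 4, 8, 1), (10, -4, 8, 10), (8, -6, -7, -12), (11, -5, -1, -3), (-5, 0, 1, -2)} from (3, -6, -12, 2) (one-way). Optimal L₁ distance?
113
(one optimal route: (3, -6, -12, 2) → (8, -6, -7, -12) → (11, -5, -1, -3) → (10, -4, 8, 10) → (10, 4, 8, 1) → (-5, 0, 1, -2))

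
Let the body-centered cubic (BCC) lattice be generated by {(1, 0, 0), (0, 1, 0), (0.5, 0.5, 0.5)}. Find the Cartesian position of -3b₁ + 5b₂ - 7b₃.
(-6.5, 1.5, -3.5)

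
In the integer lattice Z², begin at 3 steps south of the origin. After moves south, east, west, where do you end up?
(0, -4)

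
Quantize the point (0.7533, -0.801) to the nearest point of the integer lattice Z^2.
(1, -1)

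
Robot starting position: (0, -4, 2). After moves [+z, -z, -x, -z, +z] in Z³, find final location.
(-1, -4, 2)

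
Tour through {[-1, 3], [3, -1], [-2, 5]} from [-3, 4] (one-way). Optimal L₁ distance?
13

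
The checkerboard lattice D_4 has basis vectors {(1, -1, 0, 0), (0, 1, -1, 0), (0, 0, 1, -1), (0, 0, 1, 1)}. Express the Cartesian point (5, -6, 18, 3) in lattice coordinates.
5b₁ - b₂ + 7b₃ + 10b₄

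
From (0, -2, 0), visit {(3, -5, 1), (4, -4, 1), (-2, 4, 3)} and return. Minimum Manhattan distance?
36
(one optimal route: (0, -2, 0) → (3, -5, 1) → (4, -4, 1) → (-2, 4, 3) → (0, -2, 0))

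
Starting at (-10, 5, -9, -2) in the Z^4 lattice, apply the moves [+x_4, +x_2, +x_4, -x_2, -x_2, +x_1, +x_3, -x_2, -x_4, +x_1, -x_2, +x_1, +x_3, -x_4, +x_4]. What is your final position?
(-7, 2, -7, -1)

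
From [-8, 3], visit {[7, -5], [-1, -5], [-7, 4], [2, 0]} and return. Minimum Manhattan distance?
48
(one optimal route: (-8, 3) → (-1, -5) → (7, -5) → (2, 0) → (-7, 4) → (-8, 3))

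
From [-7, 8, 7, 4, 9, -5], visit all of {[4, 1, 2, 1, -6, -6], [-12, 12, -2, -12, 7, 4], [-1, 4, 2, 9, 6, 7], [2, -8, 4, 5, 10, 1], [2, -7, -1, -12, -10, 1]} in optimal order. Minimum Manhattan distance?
197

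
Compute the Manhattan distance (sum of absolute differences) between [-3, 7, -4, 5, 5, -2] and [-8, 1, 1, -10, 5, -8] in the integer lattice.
37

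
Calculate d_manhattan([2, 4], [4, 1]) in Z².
5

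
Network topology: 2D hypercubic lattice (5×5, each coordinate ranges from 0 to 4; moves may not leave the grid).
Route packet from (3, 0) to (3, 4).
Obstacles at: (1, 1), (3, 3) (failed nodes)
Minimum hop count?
6
(one shortest path: (3, 0) → (2, 0) → (2, 1) → (2, 2) → (2, 3) → (2, 4) → (3, 4))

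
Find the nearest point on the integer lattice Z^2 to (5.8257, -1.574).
(6, -2)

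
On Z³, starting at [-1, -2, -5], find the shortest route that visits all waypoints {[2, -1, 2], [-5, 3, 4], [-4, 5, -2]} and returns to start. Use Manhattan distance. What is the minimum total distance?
46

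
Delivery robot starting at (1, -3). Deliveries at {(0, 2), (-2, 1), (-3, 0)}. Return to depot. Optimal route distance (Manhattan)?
18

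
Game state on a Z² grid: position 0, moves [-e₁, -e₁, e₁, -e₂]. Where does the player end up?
(-1, -1)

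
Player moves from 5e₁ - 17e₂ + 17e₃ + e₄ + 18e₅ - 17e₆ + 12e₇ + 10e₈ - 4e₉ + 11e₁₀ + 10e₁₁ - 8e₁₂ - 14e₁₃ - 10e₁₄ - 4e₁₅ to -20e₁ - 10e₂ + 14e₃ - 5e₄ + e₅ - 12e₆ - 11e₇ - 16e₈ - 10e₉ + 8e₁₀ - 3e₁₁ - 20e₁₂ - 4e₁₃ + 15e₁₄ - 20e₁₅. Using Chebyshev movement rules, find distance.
26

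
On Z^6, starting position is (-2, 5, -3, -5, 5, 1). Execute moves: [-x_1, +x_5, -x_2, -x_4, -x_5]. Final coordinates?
(-3, 4, -3, -6, 5, 1)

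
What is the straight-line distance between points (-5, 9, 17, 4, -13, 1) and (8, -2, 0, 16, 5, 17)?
36.0971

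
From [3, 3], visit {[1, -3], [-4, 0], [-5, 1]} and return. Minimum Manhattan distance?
28
(one optimal route: (3, 3) → (1, -3) → (-4, 0) → (-5, 1) → (3, 3))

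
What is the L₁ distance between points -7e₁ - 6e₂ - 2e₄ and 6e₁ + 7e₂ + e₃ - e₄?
28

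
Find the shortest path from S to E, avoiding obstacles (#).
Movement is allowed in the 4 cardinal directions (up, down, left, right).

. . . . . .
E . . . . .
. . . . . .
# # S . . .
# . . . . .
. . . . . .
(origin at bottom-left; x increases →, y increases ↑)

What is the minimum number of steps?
4
(one shortest path: (2, 2) → (2, 3) → (1, 3) → (0, 3) → (0, 4))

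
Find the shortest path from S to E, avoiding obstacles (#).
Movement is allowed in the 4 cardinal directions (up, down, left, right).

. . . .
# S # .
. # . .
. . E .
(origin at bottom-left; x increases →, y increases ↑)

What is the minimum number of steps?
7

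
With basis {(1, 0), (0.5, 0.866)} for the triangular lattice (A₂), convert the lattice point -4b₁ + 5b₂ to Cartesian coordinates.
(-1.5, 4.33)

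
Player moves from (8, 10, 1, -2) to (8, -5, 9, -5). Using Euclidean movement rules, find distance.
17.2627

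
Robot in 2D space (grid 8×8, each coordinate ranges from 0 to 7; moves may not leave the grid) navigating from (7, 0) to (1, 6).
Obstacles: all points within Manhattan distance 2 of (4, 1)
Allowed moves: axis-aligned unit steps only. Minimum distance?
12
(one shortest path: (7, 0) → (7, 1) → (7, 2) → (6, 2) → (6, 3) → (5, 3) → (5, 4) → (4, 4) → (3, 4) → (2, 4) → (1, 4) → (1, 5) → (1, 6))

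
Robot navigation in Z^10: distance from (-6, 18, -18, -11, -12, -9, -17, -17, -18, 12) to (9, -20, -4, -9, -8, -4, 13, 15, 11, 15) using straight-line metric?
68.4398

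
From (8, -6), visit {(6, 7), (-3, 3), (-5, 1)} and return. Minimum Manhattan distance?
52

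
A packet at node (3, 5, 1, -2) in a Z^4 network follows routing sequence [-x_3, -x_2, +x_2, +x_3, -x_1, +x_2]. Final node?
(2, 6, 1, -2)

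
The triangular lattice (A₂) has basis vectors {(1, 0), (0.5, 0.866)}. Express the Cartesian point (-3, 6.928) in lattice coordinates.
-7b₁ + 8b₂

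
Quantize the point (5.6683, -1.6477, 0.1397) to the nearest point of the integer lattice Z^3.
(6, -2, 0)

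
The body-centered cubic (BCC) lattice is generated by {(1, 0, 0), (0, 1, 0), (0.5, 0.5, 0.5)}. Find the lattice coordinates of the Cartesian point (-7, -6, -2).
-5b₁ - 4b₂ - 4b₃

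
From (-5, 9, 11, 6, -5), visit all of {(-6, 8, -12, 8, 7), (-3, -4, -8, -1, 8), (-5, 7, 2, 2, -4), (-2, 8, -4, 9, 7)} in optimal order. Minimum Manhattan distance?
86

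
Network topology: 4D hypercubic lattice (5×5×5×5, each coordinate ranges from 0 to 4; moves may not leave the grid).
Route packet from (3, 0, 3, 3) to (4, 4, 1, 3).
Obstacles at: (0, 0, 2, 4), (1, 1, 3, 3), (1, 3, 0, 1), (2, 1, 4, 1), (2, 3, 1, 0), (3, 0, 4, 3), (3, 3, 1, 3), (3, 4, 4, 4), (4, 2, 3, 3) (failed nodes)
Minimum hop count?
7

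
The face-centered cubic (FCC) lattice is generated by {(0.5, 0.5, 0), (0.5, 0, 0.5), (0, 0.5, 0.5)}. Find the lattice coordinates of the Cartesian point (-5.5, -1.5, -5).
-2b₁ - 9b₂ - b₃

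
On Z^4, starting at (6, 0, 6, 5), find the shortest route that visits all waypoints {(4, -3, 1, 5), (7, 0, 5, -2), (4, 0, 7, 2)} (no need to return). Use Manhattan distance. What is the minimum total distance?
30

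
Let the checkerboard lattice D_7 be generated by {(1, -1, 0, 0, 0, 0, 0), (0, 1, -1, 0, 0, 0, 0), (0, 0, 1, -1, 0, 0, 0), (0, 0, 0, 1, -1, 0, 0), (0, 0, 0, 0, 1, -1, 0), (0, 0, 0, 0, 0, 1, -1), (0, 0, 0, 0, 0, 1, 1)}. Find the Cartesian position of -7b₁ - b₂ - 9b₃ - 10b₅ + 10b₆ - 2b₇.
(-7, 6, -8, 9, -10, 18, -12)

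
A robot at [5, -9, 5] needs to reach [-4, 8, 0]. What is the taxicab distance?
31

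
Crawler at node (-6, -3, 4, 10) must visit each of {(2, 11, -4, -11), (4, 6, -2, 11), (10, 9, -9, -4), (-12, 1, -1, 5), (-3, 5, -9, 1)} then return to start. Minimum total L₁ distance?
146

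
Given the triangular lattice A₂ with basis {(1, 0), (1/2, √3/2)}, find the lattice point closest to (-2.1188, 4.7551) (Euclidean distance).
(-2, 5.196)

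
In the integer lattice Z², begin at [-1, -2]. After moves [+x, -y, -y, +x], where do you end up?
(1, -4)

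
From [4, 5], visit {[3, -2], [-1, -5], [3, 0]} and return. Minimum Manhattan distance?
30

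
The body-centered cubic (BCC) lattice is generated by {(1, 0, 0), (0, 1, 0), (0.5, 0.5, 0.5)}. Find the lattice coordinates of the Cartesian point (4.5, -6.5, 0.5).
4b₁ - 7b₂ + b₃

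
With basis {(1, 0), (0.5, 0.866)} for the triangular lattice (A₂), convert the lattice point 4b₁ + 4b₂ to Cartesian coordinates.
(6, 3.464)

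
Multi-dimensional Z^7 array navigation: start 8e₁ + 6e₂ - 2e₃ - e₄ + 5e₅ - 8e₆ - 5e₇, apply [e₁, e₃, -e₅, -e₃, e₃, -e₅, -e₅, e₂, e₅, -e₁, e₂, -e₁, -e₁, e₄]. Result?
(6, 8, -1, 0, 3, -8, -5)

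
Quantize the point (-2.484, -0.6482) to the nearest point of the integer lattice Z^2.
(-2, -1)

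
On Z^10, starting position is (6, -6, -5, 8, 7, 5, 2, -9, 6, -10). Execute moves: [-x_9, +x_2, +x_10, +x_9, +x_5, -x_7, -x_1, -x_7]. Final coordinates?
(5, -5, -5, 8, 8, 5, 0, -9, 6, -9)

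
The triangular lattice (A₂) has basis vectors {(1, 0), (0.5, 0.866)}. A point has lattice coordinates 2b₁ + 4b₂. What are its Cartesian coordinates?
(4, 3.464)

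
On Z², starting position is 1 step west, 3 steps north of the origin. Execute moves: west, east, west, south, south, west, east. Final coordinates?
(-2, 1)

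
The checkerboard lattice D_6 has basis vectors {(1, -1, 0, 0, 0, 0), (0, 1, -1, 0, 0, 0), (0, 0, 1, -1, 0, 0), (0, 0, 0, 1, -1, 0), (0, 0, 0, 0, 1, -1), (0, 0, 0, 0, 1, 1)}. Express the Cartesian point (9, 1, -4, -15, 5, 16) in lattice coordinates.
9b₁ + 10b₂ + 6b₃ - 9b₄ - 10b₅ + 6b₆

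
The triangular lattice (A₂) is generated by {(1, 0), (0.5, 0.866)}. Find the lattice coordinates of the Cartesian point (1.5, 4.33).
-b₁ + 5b₂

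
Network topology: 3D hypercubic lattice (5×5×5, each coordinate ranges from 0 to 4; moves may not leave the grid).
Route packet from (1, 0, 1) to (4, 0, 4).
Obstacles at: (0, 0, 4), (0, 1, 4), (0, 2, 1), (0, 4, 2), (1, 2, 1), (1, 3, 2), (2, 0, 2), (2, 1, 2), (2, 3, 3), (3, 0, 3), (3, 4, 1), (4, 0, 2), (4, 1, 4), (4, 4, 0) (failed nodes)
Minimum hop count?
6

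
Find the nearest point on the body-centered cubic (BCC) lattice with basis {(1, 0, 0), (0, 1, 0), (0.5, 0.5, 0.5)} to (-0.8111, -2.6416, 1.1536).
(-1, -3, 1)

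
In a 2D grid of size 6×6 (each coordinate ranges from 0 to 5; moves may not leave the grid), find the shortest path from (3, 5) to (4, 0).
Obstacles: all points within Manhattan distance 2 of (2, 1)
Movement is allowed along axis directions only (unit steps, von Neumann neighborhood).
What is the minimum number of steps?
8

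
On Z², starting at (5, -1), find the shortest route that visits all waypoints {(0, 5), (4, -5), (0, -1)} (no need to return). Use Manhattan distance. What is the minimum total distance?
19
(one optimal route: (5, -1) → (4, -5) → (0, -1) → (0, 5))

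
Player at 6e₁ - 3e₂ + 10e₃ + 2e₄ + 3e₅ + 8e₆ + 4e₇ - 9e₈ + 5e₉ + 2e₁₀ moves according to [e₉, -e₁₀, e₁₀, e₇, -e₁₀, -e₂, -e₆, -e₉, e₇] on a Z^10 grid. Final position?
(6, -4, 10, 2, 3, 7, 6, -9, 5, 1)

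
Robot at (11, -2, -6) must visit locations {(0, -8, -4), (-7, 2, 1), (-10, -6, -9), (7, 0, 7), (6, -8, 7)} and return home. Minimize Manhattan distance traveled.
112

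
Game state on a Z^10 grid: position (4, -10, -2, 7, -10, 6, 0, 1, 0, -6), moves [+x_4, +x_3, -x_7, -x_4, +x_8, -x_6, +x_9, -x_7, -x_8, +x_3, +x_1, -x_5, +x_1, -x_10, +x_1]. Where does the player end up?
(7, -10, 0, 7, -11, 5, -2, 1, 1, -7)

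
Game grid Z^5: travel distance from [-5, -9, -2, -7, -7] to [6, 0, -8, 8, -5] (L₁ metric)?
43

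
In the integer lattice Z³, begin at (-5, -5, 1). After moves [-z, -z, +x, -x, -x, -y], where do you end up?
(-6, -6, -1)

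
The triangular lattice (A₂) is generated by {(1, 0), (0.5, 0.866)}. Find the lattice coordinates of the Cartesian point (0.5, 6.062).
-3b₁ + 7b₂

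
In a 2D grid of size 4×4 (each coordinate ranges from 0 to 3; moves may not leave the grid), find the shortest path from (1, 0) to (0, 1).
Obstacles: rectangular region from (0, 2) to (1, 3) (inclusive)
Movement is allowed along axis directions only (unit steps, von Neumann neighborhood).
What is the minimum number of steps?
2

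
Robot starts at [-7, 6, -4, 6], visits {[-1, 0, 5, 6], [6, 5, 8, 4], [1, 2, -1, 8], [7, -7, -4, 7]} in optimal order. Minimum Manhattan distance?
74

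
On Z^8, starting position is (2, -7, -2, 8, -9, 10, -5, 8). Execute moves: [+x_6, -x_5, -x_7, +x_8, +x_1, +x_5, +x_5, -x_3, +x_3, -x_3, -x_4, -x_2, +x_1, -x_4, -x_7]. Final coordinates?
(4, -8, -3, 6, -8, 11, -7, 9)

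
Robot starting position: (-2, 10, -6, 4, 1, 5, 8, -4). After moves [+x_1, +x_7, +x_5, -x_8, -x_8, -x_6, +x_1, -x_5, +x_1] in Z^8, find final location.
(1, 10, -6, 4, 1, 4, 9, -6)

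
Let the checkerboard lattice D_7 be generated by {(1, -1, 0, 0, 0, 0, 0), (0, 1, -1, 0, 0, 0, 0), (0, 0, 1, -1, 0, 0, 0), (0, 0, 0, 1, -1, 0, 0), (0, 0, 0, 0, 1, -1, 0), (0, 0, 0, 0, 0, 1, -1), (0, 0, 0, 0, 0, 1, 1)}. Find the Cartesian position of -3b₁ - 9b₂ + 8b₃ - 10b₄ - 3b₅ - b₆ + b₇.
(-3, -6, 17, -18, 7, 3, 2)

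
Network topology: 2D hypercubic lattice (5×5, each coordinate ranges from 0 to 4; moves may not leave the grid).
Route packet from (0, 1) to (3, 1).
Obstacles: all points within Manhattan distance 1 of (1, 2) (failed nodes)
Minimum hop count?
5
(one shortest path: (0, 1) → (0, 0) → (1, 0) → (2, 0) → (3, 0) → (3, 1))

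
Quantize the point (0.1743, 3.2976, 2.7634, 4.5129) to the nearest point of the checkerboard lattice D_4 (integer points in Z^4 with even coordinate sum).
(0, 3, 3, 4)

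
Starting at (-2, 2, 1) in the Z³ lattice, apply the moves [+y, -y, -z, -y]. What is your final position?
(-2, 1, 0)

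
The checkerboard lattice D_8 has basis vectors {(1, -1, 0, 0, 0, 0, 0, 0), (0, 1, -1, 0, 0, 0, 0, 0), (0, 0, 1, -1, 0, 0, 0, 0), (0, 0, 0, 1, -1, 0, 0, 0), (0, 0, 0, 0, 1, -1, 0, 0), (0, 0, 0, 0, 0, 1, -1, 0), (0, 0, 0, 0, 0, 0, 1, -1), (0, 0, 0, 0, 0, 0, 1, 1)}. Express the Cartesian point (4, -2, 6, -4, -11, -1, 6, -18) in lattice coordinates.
4b₁ + 2b₂ + 8b₃ + 4b₄ - 7b₅ - 8b₆ + 8b₇ - 10b₈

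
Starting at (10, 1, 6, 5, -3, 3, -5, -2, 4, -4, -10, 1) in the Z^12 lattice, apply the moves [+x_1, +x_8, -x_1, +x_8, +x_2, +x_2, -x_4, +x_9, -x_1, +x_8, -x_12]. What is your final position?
(9, 3, 6, 4, -3, 3, -5, 1, 5, -4, -10, 0)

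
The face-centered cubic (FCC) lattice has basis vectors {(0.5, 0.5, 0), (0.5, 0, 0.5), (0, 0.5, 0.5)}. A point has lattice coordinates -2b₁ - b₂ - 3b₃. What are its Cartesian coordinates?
(-1.5, -2.5, -2)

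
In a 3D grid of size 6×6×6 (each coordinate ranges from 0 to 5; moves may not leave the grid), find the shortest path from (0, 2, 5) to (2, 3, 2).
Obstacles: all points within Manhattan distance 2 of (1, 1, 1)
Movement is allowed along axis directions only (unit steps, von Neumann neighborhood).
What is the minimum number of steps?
6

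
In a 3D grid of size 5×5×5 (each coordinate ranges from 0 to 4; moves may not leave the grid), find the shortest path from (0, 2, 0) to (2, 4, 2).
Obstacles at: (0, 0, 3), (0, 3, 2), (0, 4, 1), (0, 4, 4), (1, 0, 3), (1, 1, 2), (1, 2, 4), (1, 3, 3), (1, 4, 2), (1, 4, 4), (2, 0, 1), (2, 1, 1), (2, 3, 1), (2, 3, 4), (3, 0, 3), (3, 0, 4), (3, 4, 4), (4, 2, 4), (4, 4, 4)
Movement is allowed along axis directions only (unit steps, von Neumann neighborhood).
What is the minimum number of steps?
6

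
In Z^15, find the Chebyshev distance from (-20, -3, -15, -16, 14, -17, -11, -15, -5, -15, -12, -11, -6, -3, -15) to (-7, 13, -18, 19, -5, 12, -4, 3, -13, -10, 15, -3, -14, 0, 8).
35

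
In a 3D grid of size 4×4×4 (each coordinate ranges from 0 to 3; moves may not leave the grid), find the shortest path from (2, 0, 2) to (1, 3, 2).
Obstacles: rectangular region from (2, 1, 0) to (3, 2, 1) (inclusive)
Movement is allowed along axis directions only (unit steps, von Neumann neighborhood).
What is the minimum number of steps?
4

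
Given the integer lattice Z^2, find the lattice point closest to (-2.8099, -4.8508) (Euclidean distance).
(-3, -5)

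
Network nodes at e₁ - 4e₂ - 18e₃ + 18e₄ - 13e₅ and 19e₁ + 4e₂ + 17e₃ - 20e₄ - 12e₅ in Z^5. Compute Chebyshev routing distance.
38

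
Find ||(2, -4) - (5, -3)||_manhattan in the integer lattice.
4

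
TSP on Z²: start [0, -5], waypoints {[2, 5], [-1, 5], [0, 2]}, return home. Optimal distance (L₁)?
26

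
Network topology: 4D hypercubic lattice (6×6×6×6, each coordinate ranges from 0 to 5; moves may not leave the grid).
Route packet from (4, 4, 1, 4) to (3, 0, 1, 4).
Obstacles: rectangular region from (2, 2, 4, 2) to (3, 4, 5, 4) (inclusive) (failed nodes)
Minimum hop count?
5
(one shortest path: (4, 4, 1, 4) → (3, 4, 1, 4) → (3, 3, 1, 4) → (3, 2, 1, 4) → (3, 1, 1, 4) → (3, 0, 1, 4))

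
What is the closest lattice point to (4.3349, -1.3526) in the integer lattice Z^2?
(4, -1)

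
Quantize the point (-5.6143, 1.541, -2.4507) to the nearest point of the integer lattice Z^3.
(-6, 2, -2)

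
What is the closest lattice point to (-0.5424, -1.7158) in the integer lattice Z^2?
(-1, -2)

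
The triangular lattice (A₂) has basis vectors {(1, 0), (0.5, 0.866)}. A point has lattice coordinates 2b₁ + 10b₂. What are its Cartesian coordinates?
(7, 8.66)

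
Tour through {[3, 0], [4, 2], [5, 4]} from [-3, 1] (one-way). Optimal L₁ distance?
13
(one optimal route: (-3, 1) → (3, 0) → (4, 2) → (5, 4))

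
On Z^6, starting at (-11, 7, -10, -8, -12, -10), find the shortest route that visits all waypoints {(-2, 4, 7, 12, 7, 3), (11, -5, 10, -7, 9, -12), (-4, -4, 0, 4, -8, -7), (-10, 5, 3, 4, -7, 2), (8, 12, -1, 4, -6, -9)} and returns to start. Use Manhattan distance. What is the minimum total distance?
282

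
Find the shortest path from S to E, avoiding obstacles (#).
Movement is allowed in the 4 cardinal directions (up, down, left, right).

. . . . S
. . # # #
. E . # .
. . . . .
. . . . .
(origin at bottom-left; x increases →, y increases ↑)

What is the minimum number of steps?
5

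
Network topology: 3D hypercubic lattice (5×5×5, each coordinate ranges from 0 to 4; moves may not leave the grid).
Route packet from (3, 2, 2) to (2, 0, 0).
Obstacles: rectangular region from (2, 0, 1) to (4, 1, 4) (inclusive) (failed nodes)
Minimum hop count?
5
(one shortest path: (3, 2, 2) → (2, 2, 2) → (2, 2, 1) → (2, 2, 0) → (2, 1, 0) → (2, 0, 0))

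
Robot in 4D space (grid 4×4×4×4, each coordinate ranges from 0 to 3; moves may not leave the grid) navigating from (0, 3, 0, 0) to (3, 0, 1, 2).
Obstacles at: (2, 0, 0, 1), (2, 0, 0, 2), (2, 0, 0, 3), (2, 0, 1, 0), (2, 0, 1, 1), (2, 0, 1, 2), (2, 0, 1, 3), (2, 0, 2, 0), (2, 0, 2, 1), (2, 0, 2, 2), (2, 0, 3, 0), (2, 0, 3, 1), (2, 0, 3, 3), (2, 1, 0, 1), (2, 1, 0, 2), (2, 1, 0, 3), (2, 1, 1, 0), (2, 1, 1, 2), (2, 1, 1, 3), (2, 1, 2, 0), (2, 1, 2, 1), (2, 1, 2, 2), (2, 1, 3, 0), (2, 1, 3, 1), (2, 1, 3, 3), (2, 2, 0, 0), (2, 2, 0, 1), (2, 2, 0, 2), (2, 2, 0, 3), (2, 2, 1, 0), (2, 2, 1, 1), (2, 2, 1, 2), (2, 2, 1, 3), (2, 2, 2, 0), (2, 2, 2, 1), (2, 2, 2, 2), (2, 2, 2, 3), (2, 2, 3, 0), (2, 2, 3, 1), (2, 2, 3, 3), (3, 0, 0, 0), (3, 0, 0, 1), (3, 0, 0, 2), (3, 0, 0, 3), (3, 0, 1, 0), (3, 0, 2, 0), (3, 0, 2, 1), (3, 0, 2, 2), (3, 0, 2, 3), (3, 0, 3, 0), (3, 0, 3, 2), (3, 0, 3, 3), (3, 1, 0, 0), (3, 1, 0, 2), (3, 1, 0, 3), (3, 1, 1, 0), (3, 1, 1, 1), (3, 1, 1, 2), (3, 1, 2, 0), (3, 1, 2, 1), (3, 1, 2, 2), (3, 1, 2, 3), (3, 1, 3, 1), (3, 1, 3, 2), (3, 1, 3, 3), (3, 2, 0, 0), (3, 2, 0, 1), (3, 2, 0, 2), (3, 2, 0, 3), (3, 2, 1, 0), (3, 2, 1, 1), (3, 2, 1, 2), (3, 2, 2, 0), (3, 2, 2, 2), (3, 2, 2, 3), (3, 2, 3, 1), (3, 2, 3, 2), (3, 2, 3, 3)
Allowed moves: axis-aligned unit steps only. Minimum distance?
11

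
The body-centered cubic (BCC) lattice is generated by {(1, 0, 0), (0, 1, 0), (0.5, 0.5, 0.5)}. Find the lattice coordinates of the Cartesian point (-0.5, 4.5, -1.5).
b₁ + 6b₂ - 3b₃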